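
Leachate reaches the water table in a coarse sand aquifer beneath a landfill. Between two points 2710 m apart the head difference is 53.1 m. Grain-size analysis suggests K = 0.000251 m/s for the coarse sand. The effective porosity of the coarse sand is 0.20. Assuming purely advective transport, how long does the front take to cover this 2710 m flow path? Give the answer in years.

3.49

Convert K: 0.000251 m/s × 86400 = 21.69 m/day.
Hydraulic gradient i = Δh / L = 53.1 / 2710 = 0.01959.
Darcy flux q = K · i = 21.69 × 0.01959 = 0.4249 m/day.
Seepage velocity v = q / n_e = 0.4249 / 0.20 = 2.125 m/day.
Travel time t = L / v = 2710 / 2.125 = 1276 days = 3.492 years.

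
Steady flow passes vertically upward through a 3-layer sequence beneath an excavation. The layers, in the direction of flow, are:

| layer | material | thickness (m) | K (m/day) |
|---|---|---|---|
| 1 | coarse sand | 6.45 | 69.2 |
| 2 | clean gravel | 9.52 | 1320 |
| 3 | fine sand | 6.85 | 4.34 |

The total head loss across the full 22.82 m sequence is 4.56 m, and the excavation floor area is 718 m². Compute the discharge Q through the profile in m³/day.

Flow is perpendicular to layering, so the layers act in series and the equivalent K is the thickness-weighted harmonic mean.
Total thickness L = 6.45 + 9.52 + 6.85 = 22.82 m.
Σ(b_i/K_i) = 6.45/69.2 + 9.52/1320 + 6.85/4.34 = 1.679 d.
K_eq = L / Σ(b_i/K_i) = 22.82 / 1.679 = 13.59 m/day.
Q = K_eq · A · (Δh/L) = 13.59 × 718 × (4.56/22.82) = 1950 m³/day.

1950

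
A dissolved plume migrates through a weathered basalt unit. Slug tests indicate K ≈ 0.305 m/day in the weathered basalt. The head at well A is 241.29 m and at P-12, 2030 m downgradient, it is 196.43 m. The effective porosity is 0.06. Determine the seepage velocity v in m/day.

0.112

Hydraulic gradient i = (241.29 − 196.43) / 2030 = 44.86 / 2030 = 0.02210.
Darcy flux q = K · i = 0.3050 × 0.02210 = 0.006740 m/day.
Seepage velocity v = q / n_e = 0.006740 / 0.06 = 0.1123 m/day.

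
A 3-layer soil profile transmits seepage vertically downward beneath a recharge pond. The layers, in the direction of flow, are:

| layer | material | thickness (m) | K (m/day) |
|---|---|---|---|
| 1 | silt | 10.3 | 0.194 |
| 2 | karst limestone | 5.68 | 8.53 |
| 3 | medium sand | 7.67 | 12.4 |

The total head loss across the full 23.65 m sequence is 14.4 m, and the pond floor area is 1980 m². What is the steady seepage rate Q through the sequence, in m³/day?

Flow is perpendicular to layering, so the layers act in series and the equivalent K is the thickness-weighted harmonic mean.
Total thickness L = 10.3 + 5.68 + 7.67 = 23.65 m.
Σ(b_i/K_i) = 10.3/0.194 + 5.68/8.53 + 7.67/12.4 = 54.38 d.
K_eq = L / Σ(b_i/K_i) = 23.65 / 54.38 = 0.4349 m/day.
Q = K_eq · A · (Δh/L) = 0.4349 × 1980 × (14.4/23.65) = 524.3 m³/day.

524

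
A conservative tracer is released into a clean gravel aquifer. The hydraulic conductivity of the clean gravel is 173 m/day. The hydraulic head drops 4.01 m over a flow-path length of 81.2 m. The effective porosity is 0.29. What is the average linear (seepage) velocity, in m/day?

Hydraulic gradient i = Δh / L = 4.01 / 81.2 = 0.04938.
Darcy flux q = K · i = 173.0 × 0.04938 = 8.543 m/day.
Seepage velocity v = q / n_e = 8.543 / 0.29 = 29.46 m/day.

29.5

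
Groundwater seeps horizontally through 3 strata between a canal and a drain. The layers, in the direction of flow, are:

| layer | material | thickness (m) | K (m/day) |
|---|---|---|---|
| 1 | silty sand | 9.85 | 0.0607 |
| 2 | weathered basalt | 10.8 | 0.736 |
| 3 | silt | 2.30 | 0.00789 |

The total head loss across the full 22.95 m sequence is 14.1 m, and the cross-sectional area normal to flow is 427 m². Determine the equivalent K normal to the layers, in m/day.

0.0490

Flow is perpendicular to layering, so the layers act in series and the equivalent K is the thickness-weighted harmonic mean.
Total thickness L = 9.85 + 10.8 + 2.30 = 22.95 m.
Σ(b_i/K_i) = 9.85/0.0607 + 10.8/0.736 + 2.30/0.00789 = 468.5 d.
K_eq = L / Σ(b_i/K_i) = 22.95 / 468.5 = 0.04899 m/day.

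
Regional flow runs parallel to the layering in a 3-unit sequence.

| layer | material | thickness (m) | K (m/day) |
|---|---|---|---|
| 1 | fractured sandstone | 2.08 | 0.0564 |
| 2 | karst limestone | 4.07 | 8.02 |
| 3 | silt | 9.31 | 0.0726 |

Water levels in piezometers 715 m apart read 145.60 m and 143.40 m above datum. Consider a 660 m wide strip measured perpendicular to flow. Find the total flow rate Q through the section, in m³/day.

67.9

Flow is parallel to layering, so each bed carries its own Darcy discharge and the transmissivities add.
Σ(K_i·b_i) = 0.0564×2.08 + 8.02×4.07 + 0.0726×9.31 = 33.43 m²/day.
Hydraulic gradient i = (145.60 − 143.40) / 715 = 2.2 / 715 = 0.003077.
Q = Σ(K_i·b_i) · W · i = 33.43 × 660 × 0.003077 = 67.90 m³/day.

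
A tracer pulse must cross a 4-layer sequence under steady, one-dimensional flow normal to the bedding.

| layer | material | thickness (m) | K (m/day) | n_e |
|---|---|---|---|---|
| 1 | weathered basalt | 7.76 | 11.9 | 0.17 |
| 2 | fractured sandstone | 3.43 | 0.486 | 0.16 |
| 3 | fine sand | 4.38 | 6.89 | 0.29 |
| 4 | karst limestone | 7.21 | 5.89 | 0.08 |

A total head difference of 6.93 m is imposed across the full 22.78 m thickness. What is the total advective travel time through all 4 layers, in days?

5.13

With flow normal to the layers, continuity requires the same specific discharge q through every layer.
Σ(b_i/K_i) = 7.76/11.9 + 3.43/0.486 + 4.38/6.89 + 7.21/5.89 = 9.570 d.
q = Δh / Σ(b_i/K_i) = 6.93 / 9.570 = 0.7242 m/day.
In each layer the seepage velocity is v_i = q/n_i, so the layer transit time is t_i = b_i·n_i / q:
  layer 1 (weathered basalt): t_1 = 7.76 × 0.17 / 0.7242 = 1.822 d
  layer 2 (fractured sandstone): t_2 = 3.43 × 0.16 / 0.7242 = 0.7578 d
  layer 3 (fine sand): t_3 = 4.38 × 0.29 / 0.7242 = 1.754 d
  layer 4 (karst limestone): t_4 = 7.21 × 0.08 / 0.7242 = 0.7965 d
Total t = Σ t_i = 5.130 days.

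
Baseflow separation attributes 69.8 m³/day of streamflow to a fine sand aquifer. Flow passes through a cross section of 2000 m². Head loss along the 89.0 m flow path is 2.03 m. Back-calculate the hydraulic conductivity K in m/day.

1.53

Hydraulic gradient i = Δh / L = 2.03 / 89.0 = 0.02281.
From Q = K·A·i, K = Q / (A·i) = 69.8 / (2000 × 0.02281) = 1.530 m/day.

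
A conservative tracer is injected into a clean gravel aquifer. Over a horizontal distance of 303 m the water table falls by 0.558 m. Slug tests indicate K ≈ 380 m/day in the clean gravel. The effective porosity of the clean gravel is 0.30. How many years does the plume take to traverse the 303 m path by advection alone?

0.356

Hydraulic gradient i = Δh / L = 0.558 / 303 = 0.001842.
Darcy flux q = K · i = 380.0 × 0.001842 = 0.6998 m/day.
Seepage velocity v = q / n_e = 0.6998 / 0.30 = 2.333 m/day.
Travel time t = L / v = 303 / 2.333 = 129.9 days = 0.3556 years.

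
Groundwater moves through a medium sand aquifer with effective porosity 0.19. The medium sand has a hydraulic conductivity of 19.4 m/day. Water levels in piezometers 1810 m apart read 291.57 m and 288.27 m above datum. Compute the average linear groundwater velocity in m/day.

0.186

Hydraulic gradient i = (291.57 − 288.27) / 1810 = 3.3 / 1810 = 0.001823.
Darcy flux q = K · i = 19.40 × 0.001823 = 0.03537 m/day.
Seepage velocity v = q / n_e = 0.03537 / 0.19 = 0.1862 m/day.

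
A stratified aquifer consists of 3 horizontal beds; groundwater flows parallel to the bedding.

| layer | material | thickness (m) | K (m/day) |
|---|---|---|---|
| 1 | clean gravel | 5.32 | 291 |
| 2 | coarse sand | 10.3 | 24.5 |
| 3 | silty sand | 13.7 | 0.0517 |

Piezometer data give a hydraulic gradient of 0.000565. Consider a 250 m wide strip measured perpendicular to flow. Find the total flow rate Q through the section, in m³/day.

Flow is parallel to layering, so each bed carries its own Darcy discharge and the transmissivities add.
Σ(K_i·b_i) = 291×5.32 + 24.5×10.3 + 0.0517×13.7 = 1801 m²/day.
Hydraulic gradient i = 0.000565.
Q = Σ(K_i·b_i) · W · i = 1801 × 250 × 0.0005650 = 254.4 m³/day.

254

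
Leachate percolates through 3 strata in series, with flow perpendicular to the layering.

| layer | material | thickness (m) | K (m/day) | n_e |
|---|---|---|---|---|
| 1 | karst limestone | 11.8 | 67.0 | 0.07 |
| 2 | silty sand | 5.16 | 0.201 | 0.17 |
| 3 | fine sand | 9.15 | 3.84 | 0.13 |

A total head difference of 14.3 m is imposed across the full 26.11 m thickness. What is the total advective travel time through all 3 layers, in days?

With flow normal to the layers, continuity requires the same specific discharge q through every layer.
Σ(b_i/K_i) = 11.8/67.0 + 5.16/0.201 + 9.15/3.84 = 28.23 d.
q = Δh / Σ(b_i/K_i) = 14.3 / 28.23 = 0.5065 m/day.
In each layer the seepage velocity is v_i = q/n_i, so the layer transit time is t_i = b_i·n_i / q:
  layer 1 (karst limestone): t_1 = 11.8 × 0.07 / 0.5065 = 1.631 d
  layer 2 (silty sand): t_2 = 5.16 × 0.17 / 0.5065 = 1.732 d
  layer 3 (fine sand): t_3 = 9.15 × 0.13 / 0.5065 = 2.348 d
Total t = Σ t_i = 5.711 days.

5.71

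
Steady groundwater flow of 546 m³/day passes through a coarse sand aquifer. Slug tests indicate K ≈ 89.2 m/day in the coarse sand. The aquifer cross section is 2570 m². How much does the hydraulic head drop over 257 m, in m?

0.612

From Q = K·A·i, i = Q / (K·A) = 546 / (89.20 × 2570) = 0.002382.
Head loss Δh = i · L = 0.002382 × 257 = 0.6121 m.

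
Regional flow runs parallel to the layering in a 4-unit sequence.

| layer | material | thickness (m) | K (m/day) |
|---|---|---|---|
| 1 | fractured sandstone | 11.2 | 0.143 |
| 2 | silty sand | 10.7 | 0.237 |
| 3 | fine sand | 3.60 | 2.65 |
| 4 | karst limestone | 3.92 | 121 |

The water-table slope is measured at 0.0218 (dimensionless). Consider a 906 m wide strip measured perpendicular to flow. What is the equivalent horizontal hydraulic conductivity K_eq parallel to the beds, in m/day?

16.6

Flow is parallel to layering, so each bed carries its own Darcy discharge and the transmissivities add.
Σ(K_i·b_i) = 0.143×11.2 + 0.237×10.7 + 2.65×3.60 + 121×3.92 = 488.0 m²/day.
Total thickness b = 29.42 m, so K_eq = Σ(K_i·b_i)/b = 16.59 m/day.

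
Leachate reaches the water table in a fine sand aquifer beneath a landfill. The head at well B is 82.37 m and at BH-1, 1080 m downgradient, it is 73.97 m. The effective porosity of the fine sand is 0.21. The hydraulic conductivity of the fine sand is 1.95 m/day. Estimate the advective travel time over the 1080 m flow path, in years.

40.9

Hydraulic gradient i = (82.37 − 73.97) / 1080 = 8.4 / 1080 = 0.007778.
Darcy flux q = K · i = 1.950 × 0.007778 = 0.01517 m/day.
Seepage velocity v = q / n_e = 0.01517 / 0.21 = 0.07222 m/day.
Travel time t = L / v = 1080 / 0.07222 = 14954 days = 40.94 years.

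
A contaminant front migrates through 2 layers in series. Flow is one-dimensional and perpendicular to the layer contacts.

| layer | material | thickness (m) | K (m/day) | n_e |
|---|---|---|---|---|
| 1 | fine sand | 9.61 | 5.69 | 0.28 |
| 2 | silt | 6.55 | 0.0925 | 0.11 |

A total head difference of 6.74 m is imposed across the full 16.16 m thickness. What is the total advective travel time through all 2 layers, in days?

With flow normal to the layers, continuity requires the same specific discharge q through every layer.
Σ(b_i/K_i) = 9.61/5.69 + 6.55/0.0925 = 72.50 d.
q = Δh / Σ(b_i/K_i) = 6.74 / 72.50 = 0.09297 m/day.
In each layer the seepage velocity is v_i = q/n_i, so the layer transit time is t_i = b_i·n_i / q:
  layer 1 (fine sand): t_1 = 9.61 × 0.28 / 0.09297 = 28.94 d
  layer 2 (silt): t_2 = 6.55 × 0.11 / 0.09297 = 7.750 d
Total t = Σ t_i = 36.69 days.

36.7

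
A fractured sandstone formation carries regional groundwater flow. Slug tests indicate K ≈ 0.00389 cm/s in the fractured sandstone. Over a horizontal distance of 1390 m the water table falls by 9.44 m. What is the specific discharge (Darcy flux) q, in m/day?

0.0228

Convert K: 0.00389 cm/s × 864 = 3.361 m/day.
Hydraulic gradient i = Δh / L = 9.44 / 1390 = 0.006791.
Specific discharge q = K · i = 3.361 × 0.006791 = 0.02283 m/day.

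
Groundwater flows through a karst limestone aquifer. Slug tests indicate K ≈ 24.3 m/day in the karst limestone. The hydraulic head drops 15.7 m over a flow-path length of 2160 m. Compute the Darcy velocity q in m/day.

0.177

Hydraulic gradient i = Δh / L = 15.7 / 2160 = 0.007269.
Specific discharge q = K · i = 24.30 × 0.007269 = 0.1766 m/day.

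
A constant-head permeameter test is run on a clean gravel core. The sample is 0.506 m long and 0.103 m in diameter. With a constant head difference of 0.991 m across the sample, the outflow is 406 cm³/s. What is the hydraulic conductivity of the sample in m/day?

Cross-sectional area A = π·(d/2)² = π × (0.103/2)² = 0.008332 m².
Convert discharge: 406 cm³/s = 0.0004060 m³/s.
Darcy's law rearranged: K = Q·L / (A·Δh) = 0.0004060 × 0.506 / (0.008332 × 0.991) = 0.02488 m/s = 2150 m/day.

2150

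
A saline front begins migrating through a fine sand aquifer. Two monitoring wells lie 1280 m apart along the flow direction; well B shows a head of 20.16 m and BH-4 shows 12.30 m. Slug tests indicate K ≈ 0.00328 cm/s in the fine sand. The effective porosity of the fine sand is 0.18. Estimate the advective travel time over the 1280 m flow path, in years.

Convert K: 0.00328 cm/s × 864 = 2.834 m/day.
Hydraulic gradient i = (20.16 − 12.30) / 1280 = 7.86 / 1280 = 0.006141.
Darcy flux q = K · i = 2.834 × 0.006141 = 0.01740 m/day.
Seepage velocity v = q / n_e = 0.01740 / 0.18 = 0.09668 m/day.
Travel time t = L / v = 1280 / 0.09668 = 13240 days = 36.25 years.

36.2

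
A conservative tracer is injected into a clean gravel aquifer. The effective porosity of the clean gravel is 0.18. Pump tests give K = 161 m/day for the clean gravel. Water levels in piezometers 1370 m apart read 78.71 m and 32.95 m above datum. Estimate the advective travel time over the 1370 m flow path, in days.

45.9

Hydraulic gradient i = (78.71 − 32.95) / 1370 = 45.76 / 1370 = 0.03340.
Darcy flux q = K · i = 161.0 × 0.03340 = 5.378 m/day.
Seepage velocity v = q / n_e = 5.378 / 0.18 = 29.88 m/day.
Travel time t = L / v = 1370 / 29.88 = 45.86 days.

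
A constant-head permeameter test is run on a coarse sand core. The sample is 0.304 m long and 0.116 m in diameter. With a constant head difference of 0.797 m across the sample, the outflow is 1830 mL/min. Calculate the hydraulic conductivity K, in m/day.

Cross-sectional area A = π·(d/2)² = π × (0.116/2)² = 0.01057 m².
Convert discharge: 1830 mL/min = 3.050e-05 m³/s.
Darcy's law rearranged: K = Q·L / (A·Δh) = 3.050e-05 × 0.304 / (0.01057 × 0.797) = 0.001101 m/s = 95.11 m/day.

95.1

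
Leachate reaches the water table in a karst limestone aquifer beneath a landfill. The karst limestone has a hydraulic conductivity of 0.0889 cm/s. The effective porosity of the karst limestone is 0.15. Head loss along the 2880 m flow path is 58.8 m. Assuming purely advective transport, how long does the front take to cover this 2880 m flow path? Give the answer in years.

Convert K: 0.0889 cm/s × 864 = 76.81 m/day.
Hydraulic gradient i = Δh / L = 58.8 / 2880 = 0.02042.
Darcy flux q = K · i = 76.81 × 0.02042 = 1.568 m/day.
Seepage velocity v = q / n_e = 1.568 / 0.15 = 10.45 m/day.
Travel time t = L / v = 2880 / 10.45 = 275.5 days = 0.7542 years.

0.754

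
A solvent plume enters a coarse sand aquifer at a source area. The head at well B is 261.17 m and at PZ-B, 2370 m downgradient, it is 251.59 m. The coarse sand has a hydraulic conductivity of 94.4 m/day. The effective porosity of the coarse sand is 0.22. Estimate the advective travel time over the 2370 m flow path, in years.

3.74

Hydraulic gradient i = (261.17 − 251.59) / 2370 = 9.58 / 2370 = 0.004042.
Darcy flux q = K · i = 94.40 × 0.004042 = 0.3816 m/day.
Seepage velocity v = q / n_e = 0.3816 / 0.22 = 1.734 m/day.
Travel time t = L / v = 2370 / 1.734 = 1366 days = 3.741 years.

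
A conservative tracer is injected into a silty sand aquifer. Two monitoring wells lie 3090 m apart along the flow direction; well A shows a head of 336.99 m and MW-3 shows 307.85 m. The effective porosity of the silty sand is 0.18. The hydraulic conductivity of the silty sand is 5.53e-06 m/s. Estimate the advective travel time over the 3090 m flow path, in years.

338

Convert K: 5.53e-06 m/s × 86400 = 0.4778 m/day.
Hydraulic gradient i = (336.99 − 307.85) / 3090 = 29.14 / 3090 = 0.009430.
Darcy flux q = K · i = 0.4778 × 0.009430 = 0.004506 m/day.
Seepage velocity v = q / n_e = 0.004506 / 0.18 = 0.02503 m/day.
Travel time t = L / v = 3090 / 0.02503 = 1.234e+05 days = 338.0 years.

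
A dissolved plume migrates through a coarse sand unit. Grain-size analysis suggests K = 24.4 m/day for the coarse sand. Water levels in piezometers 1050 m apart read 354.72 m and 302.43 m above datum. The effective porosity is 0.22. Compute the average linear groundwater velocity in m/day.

Hydraulic gradient i = (354.72 − 302.43) / 1050 = 52.29 / 1050 = 0.04980.
Darcy flux q = K · i = 24.40 × 0.04980 = 1.215 m/day.
Seepage velocity v = q / n_e = 1.215 / 0.22 = 5.523 m/day.

5.52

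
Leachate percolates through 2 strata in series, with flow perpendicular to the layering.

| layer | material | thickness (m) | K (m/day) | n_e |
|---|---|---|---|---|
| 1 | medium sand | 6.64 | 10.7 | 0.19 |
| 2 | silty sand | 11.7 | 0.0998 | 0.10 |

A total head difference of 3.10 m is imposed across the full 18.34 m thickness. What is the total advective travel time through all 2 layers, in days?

With flow normal to the layers, continuity requires the same specific discharge q through every layer.
Σ(b_i/K_i) = 6.64/10.7 + 11.7/0.0998 = 117.9 d.
q = Δh / Σ(b_i/K_i) = 3.10 / 117.9 = 0.02630 m/day.
In each layer the seepage velocity is v_i = q/n_i, so the layer transit time is t_i = b_i·n_i / q:
  layer 1 (medium sand): t_1 = 6.64 × 0.19 / 0.02630 = 47.96 d
  layer 2 (silty sand): t_2 = 11.7 × 0.10 / 0.02630 = 44.48 d
Total t = Σ t_i = 92.44 days.

92.4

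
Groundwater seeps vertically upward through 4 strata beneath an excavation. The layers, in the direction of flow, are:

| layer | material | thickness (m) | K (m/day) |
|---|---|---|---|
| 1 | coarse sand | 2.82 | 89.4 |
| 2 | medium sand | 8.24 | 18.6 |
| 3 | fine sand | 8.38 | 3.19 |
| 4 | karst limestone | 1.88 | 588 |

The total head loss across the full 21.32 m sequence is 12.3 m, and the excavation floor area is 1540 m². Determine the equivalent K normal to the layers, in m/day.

Flow is perpendicular to layering, so the layers act in series and the equivalent K is the thickness-weighted harmonic mean.
Total thickness L = 2.82 + 8.24 + 8.38 + 1.88 = 21.32 m.
Σ(b_i/K_i) = 2.82/89.4 + 8.24/18.6 + 8.38/3.19 + 1.88/588 = 3.105 d.
K_eq = L / Σ(b_i/K_i) = 21.32 / 3.105 = 6.867 m/day.

6.87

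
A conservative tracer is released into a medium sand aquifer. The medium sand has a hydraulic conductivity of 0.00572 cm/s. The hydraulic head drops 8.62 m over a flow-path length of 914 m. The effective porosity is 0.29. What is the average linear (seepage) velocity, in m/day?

0.161

Convert K: 0.00572 cm/s × 864 = 4.942 m/day.
Hydraulic gradient i = Δh / L = 8.62 / 914 = 0.009431.
Darcy flux q = K · i = 4.942 × 0.009431 = 0.04661 m/day.
Seepage velocity v = q / n_e = 0.04661 / 0.29 = 0.1607 m/day.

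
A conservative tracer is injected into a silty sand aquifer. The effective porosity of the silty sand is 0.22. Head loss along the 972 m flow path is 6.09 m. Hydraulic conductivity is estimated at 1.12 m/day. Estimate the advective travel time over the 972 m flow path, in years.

83.4

Hydraulic gradient i = Δh / L = 6.09 / 972 = 0.006265.
Darcy flux q = K · i = 1.120 × 0.006265 = 0.007017 m/day.
Seepage velocity v = q / n_e = 0.007017 / 0.22 = 0.03190 m/day.
Travel time t = L / v = 972 / 0.03190 = 30473 days = 83.43 years.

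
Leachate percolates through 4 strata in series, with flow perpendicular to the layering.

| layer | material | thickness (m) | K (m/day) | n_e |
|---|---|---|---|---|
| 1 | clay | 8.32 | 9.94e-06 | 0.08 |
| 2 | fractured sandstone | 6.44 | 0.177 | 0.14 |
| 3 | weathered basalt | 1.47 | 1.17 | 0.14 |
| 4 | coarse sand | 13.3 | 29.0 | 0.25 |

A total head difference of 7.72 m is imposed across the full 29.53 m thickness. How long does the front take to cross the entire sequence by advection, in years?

With flow normal to the layers, continuity requires the same specific discharge q through every layer.
Σ(b_i/K_i) = 8.32/9.94e-06 + 6.44/0.177 + 1.47/1.17 + 13.3/29.0 = 8.371e+05 d.
q = Δh / Σ(b_i/K_i) = 7.72 / 8.371e+05 = 9.223e-06 m/day.
In each layer the seepage velocity is v_i = q/n_i, so the layer transit time is t_i = b_i·n_i / q:
  layer 1 (clay): t_1 = 8.32 × 0.08 / 9.223e-06 = 72169 d
  layer 2 (fractured sandstone): t_2 = 6.44 × 0.14 / 9.223e-06 = 97758 d
  layer 3 (weathered basalt): t_3 = 1.47 × 0.14 / 9.223e-06 = 22314 d
  layer 4 (coarse sand): t_4 = 13.3 × 0.25 / 9.223e-06 = 3.605e+05 d
Total t = Σ t_i = 5.528e+05 days = 1513 years.

1510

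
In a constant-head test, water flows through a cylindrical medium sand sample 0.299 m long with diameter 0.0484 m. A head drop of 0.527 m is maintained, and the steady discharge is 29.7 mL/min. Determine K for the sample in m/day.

Cross-sectional area A = π·(d/2)² = π × (0.0484/2)² = 0.001840 m².
Convert discharge: 29.7 mL/min = 4.950e-07 m³/s.
Darcy's law rearranged: K = Q·L / (A·Δh) = 4.950e-07 × 0.299 / (0.001840 × 0.527) = 0.0001526 m/s = 13.19 m/day.

13.2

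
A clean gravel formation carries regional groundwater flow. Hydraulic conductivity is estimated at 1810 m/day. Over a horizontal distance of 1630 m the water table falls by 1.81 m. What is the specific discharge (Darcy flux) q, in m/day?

Hydraulic gradient i = Δh / L = 1.81 / 1630 = 0.001110.
Specific discharge q = K · i = 1810 × 0.001110 = 2.010 m/day.

2.01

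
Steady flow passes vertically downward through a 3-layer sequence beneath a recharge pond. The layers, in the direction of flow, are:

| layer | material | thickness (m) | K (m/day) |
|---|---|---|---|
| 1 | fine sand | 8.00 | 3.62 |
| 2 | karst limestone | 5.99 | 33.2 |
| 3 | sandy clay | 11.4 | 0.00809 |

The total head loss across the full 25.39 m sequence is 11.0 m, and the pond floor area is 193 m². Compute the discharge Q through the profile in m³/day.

1.50

Flow is perpendicular to layering, so the layers act in series and the equivalent K is the thickness-weighted harmonic mean.
Total thickness L = 8.00 + 5.99 + 11.4 = 25.39 m.
Σ(b_i/K_i) = 8.00/3.62 + 5.99/33.2 + 11.4/0.00809 = 1412 d.
K_eq = L / Σ(b_i/K_i) = 25.39 / 1412 = 0.01799 m/day.
Q = K_eq · A · (Δh/L) = 0.01799 × 193 × (11.0/25.39) = 1.504 m³/day.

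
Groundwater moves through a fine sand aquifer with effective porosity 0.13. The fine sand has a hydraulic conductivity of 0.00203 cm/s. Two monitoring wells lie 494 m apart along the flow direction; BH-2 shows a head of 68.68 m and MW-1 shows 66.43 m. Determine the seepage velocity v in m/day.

Convert K: 0.00203 cm/s × 864 = 1.754 m/day.
Hydraulic gradient i = (68.68 − 66.43) / 494 = 2.25 / 494 = 0.004555.
Darcy flux q = K · i = 1.754 × 0.004555 = 0.007989 m/day.
Seepage velocity v = q / n_e = 0.007989 / 0.13 = 0.06145 m/day.

0.0615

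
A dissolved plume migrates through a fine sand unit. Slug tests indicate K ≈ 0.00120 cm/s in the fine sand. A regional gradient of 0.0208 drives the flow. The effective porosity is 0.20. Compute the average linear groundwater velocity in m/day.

Convert K: 0.00120 cm/s × 864 = 1.037 m/day.
Hydraulic gradient i = 0.0208.
Darcy flux q = K · i = 1.037 × 0.02080 = 0.02157 m/day.
Seepage velocity v = q / n_e = 0.02157 / 0.20 = 0.1078 m/day.

0.108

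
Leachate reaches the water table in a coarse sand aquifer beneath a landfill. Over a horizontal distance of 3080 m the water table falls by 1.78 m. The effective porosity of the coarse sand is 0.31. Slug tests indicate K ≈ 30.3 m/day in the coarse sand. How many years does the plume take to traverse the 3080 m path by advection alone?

149

Hydraulic gradient i = Δh / L = 1.78 / 3080 = 0.0005779.
Darcy flux q = K · i = 30.30 × 0.0005779 = 0.01751 m/day.
Seepage velocity v = q / n_e = 0.01751 / 0.31 = 0.05649 m/day.
Travel time t = L / v = 3080 / 0.05649 = 54526 days = 149.3 years.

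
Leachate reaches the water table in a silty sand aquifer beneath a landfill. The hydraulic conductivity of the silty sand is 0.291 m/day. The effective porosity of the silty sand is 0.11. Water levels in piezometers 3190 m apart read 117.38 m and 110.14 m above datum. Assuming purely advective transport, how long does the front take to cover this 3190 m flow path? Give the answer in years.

Hydraulic gradient i = (117.38 − 110.14) / 3190 = 7.24 / 3190 = 0.002270.
Darcy flux q = K · i = 0.2910 × 0.002270 = 0.0006605 m/day.
Seepage velocity v = q / n_e = 0.0006605 / 0.11 = 0.006004 m/day.
Travel time t = L / v = 3190 / 0.006004 = 5.313e+05 days = 1455 years.

1450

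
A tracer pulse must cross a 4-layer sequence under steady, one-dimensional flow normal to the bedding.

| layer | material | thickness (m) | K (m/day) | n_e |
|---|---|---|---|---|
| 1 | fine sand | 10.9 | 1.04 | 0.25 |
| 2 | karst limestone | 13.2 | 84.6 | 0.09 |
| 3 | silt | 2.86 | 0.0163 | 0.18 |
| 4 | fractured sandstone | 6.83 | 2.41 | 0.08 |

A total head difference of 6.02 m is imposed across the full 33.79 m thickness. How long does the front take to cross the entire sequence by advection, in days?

With flow normal to the layers, continuity requires the same specific discharge q through every layer.
Σ(b_i/K_i) = 10.9/1.04 + 13.2/84.6 + 2.86/0.0163 + 6.83/2.41 = 188.9 d.
q = Δh / Σ(b_i/K_i) = 6.02 / 188.9 = 0.03186 m/day.
In each layer the seepage velocity is v_i = q/n_i, so the layer transit time is t_i = b_i·n_i / q:
  layer 1 (fine sand): t_1 = 10.9 × 0.25 / 0.03186 = 85.52 d
  layer 2 (karst limestone): t_2 = 13.2 × 0.09 / 0.03186 = 37.28 d
  layer 3 (silt): t_3 = 2.86 × 0.18 / 0.03186 = 16.16 d
  layer 4 (fractured sandstone): t_4 = 6.83 × 0.08 / 0.03186 = 17.15 d
Total t = Σ t_i = 156.1 days.

156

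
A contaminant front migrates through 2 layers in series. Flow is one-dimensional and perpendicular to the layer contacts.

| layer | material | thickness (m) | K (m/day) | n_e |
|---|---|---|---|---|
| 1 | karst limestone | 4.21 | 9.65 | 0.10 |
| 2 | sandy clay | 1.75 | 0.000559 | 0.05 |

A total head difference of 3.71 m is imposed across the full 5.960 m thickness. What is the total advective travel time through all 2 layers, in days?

429

With flow normal to the layers, continuity requires the same specific discharge q through every layer.
Σ(b_i/K_i) = 4.21/9.65 + 1.75/0.000559 = 3131 d.
q = Δh / Σ(b_i/K_i) = 3.71 / 3131 = 0.001185 m/day.
In each layer the seepage velocity is v_i = q/n_i, so the layer transit time is t_i = b_i·n_i / q:
  layer 1 (karst limestone): t_1 = 4.21 × 0.10 / 0.001185 = 355.3 d
  layer 2 (sandy clay): t_2 = 1.75 × 0.05 / 0.001185 = 73.84 d
Total t = Σ t_i = 429.1 days.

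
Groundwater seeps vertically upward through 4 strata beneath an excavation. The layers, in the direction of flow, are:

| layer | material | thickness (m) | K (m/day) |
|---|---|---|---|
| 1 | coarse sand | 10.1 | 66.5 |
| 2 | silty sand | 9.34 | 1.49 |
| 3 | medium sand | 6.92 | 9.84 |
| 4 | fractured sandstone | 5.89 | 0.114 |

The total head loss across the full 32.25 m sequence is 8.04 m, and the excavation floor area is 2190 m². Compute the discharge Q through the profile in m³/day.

Flow is perpendicular to layering, so the layers act in series and the equivalent K is the thickness-weighted harmonic mean.
Total thickness L = 10.1 + 9.34 + 6.92 + 5.89 = 32.25 m.
Σ(b_i/K_i) = 10.1/66.5 + 9.34/1.49 + 6.92/9.84 + 5.89/0.114 = 58.79 d.
K_eq = L / Σ(b_i/K_i) = 32.25 / 58.79 = 0.5486 m/day.
Q = K_eq · A · (Δh/L) = 0.5486 × 2190 × (8.04/32.25) = 299.5 m³/day.

299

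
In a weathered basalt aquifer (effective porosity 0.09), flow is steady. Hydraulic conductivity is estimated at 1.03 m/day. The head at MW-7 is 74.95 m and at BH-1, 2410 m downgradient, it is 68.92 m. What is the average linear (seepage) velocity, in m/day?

0.0286

Hydraulic gradient i = (74.95 − 68.92) / 2410 = 6.03 / 2410 = 0.002502.
Darcy flux q = K · i = 1.030 × 0.002502 = 0.002577 m/day.
Seepage velocity v = q / n_e = 0.002577 / 0.09 = 0.02863 m/day.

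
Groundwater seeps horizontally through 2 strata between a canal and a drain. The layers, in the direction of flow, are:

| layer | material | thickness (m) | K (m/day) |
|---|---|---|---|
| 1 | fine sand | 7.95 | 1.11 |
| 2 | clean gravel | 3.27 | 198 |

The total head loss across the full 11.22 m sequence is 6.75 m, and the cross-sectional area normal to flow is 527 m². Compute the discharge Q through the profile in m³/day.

496

Flow is perpendicular to layering, so the layers act in series and the equivalent K is the thickness-weighted harmonic mean.
Total thickness L = 7.95 + 3.27 = 11.22 m.
Σ(b_i/K_i) = 7.95/1.11 + 3.27/198 = 7.179 d.
K_eq = L / Σ(b_i/K_i) = 11.22 / 7.179 = 1.563 m/day.
Q = K_eq · A · (Δh/L) = 1.563 × 527 × (6.75/11.22) = 495.5 m³/day.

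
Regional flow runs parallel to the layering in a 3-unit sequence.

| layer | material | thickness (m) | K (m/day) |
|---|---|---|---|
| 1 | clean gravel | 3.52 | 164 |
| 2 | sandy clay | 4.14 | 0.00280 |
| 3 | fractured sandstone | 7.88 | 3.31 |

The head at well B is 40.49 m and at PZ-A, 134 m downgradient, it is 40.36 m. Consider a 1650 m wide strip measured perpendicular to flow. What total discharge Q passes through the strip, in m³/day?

966

Flow is parallel to layering, so each bed carries its own Darcy discharge and the transmissivities add.
Σ(K_i·b_i) = 164×3.52 + 0.00280×4.14 + 3.31×7.88 = 603.4 m²/day.
Hydraulic gradient i = (40.49 − 40.36) / 134 = 0.13 / 134 = 0.0009701.
Q = Σ(K_i·b_i) · W · i = 603.4 × 1650 × 0.0009701 = 965.8 m³/day.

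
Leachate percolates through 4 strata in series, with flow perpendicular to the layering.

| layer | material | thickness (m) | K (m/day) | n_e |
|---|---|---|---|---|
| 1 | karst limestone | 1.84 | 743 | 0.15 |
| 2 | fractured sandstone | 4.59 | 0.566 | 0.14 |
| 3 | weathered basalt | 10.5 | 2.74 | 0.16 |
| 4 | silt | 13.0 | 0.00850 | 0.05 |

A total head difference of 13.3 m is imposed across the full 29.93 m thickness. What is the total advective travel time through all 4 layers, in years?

With flow normal to the layers, continuity requires the same specific discharge q through every layer.
Σ(b_i/K_i) = 1.84/743 + 4.59/0.566 + 10.5/2.74 + 13.0/0.00850 = 1541 d.
q = Δh / Σ(b_i/K_i) = 13.3 / 1541 = 0.008629 m/day.
In each layer the seepage velocity is v_i = q/n_i, so the layer transit time is t_i = b_i·n_i / q:
  layer 1 (karst limestone): t_1 = 1.84 × 0.15 / 0.008629 = 31.99 d
  layer 2 (fractured sandstone): t_2 = 4.59 × 0.14 / 0.008629 = 74.47 d
  layer 3 (weathered basalt): t_3 = 10.5 × 0.16 / 0.008629 = 194.7 d
  layer 4 (silt): t_4 = 13.0 × 0.05 / 0.008629 = 75.33 d
Total t = Σ t_i = 376.5 days = 1.031 years.

1.03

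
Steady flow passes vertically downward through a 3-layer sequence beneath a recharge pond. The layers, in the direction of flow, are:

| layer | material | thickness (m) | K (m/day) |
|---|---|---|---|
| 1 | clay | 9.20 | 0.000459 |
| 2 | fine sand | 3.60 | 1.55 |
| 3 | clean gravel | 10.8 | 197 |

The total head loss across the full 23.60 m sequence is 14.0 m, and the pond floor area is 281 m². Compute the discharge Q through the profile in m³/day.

0.196

Flow is perpendicular to layering, so the layers act in series and the equivalent K is the thickness-weighted harmonic mean.
Total thickness L = 9.20 + 3.60 + 10.8 = 23.60 m.
Σ(b_i/K_i) = 9.20/0.000459 + 3.60/1.55 + 10.8/197 = 20046 d.
K_eq = L / Σ(b_i/K_i) = 23.60 / 20046 = 0.001177 m/day.
Q = K_eq · A · (Δh/L) = 0.001177 × 281 × (14.0/23.60) = 0.1962 m³/day.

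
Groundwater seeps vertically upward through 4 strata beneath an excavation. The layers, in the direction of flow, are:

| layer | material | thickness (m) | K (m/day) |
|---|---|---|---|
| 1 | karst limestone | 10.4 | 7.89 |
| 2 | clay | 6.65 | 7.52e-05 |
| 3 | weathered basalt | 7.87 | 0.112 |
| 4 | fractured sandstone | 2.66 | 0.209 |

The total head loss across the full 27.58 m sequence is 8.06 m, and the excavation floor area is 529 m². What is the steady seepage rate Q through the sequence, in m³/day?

Flow is perpendicular to layering, so the layers act in series and the equivalent K is the thickness-weighted harmonic mean.
Total thickness L = 10.4 + 6.65 + 7.87 + 2.66 = 27.58 m.
Σ(b_i/K_i) = 10.4/7.89 + 6.65/7.52e-05 + 7.87/0.112 + 2.66/0.209 = 88515 d.
K_eq = L / Σ(b_i/K_i) = 27.58 / 88515 = 0.0003116 m/day.
Q = K_eq · A · (Δh/L) = 0.0003116 × 529 × (8.06/27.58) = 0.04817 m³/day.

0.0482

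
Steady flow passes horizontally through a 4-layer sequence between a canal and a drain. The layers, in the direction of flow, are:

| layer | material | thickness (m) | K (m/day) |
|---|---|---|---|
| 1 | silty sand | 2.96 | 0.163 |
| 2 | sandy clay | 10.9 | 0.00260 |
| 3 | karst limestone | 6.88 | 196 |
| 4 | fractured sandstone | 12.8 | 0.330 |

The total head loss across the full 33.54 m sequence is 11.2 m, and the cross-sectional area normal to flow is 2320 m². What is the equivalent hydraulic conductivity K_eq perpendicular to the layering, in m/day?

Flow is perpendicular to layering, so the layers act in series and the equivalent K is the thickness-weighted harmonic mean.
Total thickness L = 2.96 + 10.9 + 6.88 + 12.8 = 33.54 m.
Σ(b_i/K_i) = 2.96/0.163 + 10.9/0.00260 + 6.88/196 + 12.8/0.330 = 4249 d.
K_eq = L / Σ(b_i/K_i) = 33.54 / 4249 = 0.007893 m/day.

0.00789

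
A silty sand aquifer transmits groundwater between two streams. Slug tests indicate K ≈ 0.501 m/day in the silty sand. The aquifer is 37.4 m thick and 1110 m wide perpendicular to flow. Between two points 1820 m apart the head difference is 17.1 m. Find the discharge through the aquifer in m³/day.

195

Cross-sectional area A = 1110 × 37.4 = 41514 m².
Hydraulic gradient i = Δh / L = 17.1 / 1820 = 0.009396.
Darcy's law: Q = K · A · i = 0.5010 × 41514 × 0.009396 = 195.4 m³/day.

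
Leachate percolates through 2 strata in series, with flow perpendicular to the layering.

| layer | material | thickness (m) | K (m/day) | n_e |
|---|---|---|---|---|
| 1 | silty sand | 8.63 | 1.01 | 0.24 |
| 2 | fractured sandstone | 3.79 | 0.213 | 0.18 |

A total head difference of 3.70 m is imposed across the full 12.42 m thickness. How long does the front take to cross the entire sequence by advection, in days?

19.6

With flow normal to the layers, continuity requires the same specific discharge q through every layer.
Σ(b_i/K_i) = 8.63/1.01 + 3.79/0.213 = 26.34 d.
q = Δh / Σ(b_i/K_i) = 3.70 / 26.34 = 0.1405 m/day.
In each layer the seepage velocity is v_i = q/n_i, so the layer transit time is t_i = b_i·n_i / q:
  layer 1 (silty sand): t_1 = 8.63 × 0.24 / 0.1405 = 14.74 d
  layer 2 (fractured sandstone): t_2 = 3.79 × 0.18 / 0.1405 = 4.856 d
Total t = Σ t_i = 19.60 days.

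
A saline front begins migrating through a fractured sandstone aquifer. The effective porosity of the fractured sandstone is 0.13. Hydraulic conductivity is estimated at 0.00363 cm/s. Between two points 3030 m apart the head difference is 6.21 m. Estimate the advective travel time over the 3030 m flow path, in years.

Convert K: 0.00363 cm/s × 864 = 3.136 m/day.
Hydraulic gradient i = Δh / L = 6.21 / 3030 = 0.002050.
Darcy flux q = K · i = 3.136 × 0.002050 = 0.006428 m/day.
Seepage velocity v = q / n_e = 0.006428 / 0.13 = 0.04945 m/day.
Travel time t = L / v = 3030 / 0.04945 = 61280 days = 167.8 years.

168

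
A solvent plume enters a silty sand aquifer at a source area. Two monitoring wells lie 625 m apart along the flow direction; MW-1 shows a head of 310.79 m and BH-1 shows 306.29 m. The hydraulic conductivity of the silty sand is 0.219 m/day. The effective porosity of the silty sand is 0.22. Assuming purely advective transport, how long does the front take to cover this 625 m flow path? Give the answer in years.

239

Hydraulic gradient i = (310.79 − 306.29) / 625 = 4.5 / 625 = 0.007200.
Darcy flux q = K · i = 0.2190 × 0.007200 = 0.001577 m/day.
Seepage velocity v = q / n_e = 0.001577 / 0.22 = 0.007167 m/day.
Travel time t = L / v = 625 / 0.007167 = 87202 days = 238.7 years.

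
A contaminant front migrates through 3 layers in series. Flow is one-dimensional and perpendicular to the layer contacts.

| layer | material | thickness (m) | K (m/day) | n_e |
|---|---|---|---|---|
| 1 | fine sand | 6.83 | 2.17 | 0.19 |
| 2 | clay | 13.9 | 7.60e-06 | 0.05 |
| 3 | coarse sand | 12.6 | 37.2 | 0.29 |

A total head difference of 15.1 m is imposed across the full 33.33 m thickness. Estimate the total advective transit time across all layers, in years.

1870

With flow normal to the layers, continuity requires the same specific discharge q through every layer.
Σ(b_i/K_i) = 6.83/2.17 + 13.9/7.60e-06 + 12.6/37.2 = 1.829e+06 d.
q = Δh / Σ(b_i/K_i) = 15.1 / 1.829e+06 = 8.256e-06 m/day.
In each layer the seepage velocity is v_i = q/n_i, so the layer transit time is t_i = b_i·n_i / q:
  layer 1 (fine sand): t_1 = 6.83 × 0.19 / 8.256e-06 = 1.572e+05 d
  layer 2 (clay): t_2 = 13.9 × 0.05 / 8.256e-06 = 84180 d
  layer 3 (coarse sand): t_3 = 12.6 × 0.29 / 8.256e-06 = 4.426e+05 d
Total t = Σ t_i = 6.839e+05 days = 1873 years.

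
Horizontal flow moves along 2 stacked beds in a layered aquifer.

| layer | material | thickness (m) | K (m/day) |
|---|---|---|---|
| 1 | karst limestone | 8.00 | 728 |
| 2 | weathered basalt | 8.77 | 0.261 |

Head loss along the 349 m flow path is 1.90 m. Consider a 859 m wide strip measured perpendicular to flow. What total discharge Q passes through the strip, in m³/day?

27200

Flow is parallel to layering, so each bed carries its own Darcy discharge and the transmissivities add.
Σ(K_i·b_i) = 728×8.00 + 0.261×8.77 = 5826 m²/day.
Hydraulic gradient i = Δh / L = 1.90 / 349 = 0.005444.
Q = Σ(K_i·b_i) · W · i = 5826 × 859 × 0.005444 = 27247 m³/day.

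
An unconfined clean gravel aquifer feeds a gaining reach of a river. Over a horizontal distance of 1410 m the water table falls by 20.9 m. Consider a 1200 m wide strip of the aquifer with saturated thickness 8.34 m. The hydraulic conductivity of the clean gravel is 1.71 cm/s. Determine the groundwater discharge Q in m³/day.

219000

Convert K: 1.71 cm/s × 864 = 1477 m/day.
Cross-sectional area A = 1200 × 8.34 = 10008 m².
Hydraulic gradient i = Δh / L = 20.9 / 1410 = 0.01482.
Darcy's law: Q = K · A · i = 1477 × 10008 × 0.01482 = 2.192e+05 m³/day.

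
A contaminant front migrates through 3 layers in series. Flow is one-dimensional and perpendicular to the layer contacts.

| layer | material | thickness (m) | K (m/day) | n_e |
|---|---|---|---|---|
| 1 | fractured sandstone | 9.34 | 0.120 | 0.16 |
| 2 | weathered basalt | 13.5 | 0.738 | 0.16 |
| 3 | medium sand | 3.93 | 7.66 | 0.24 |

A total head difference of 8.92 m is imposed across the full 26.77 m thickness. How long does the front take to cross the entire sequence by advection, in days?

49.8

With flow normal to the layers, continuity requires the same specific discharge q through every layer.
Σ(b_i/K_i) = 9.34/0.120 + 13.5/0.738 + 3.93/7.66 = 96.64 d.
q = Δh / Σ(b_i/K_i) = 8.92 / 96.64 = 0.09230 m/day.
In each layer the seepage velocity is v_i = q/n_i, so the layer transit time is t_i = b_i·n_i / q:
  layer 1 (fractured sandstone): t_1 = 9.34 × 0.16 / 0.09230 = 16.19 d
  layer 2 (weathered basalt): t_2 = 13.5 × 0.16 / 0.09230 = 23.40 d
  layer 3 (medium sand): t_3 = 3.93 × 0.24 / 0.09230 = 10.22 d
Total t = Σ t_i = 49.81 days.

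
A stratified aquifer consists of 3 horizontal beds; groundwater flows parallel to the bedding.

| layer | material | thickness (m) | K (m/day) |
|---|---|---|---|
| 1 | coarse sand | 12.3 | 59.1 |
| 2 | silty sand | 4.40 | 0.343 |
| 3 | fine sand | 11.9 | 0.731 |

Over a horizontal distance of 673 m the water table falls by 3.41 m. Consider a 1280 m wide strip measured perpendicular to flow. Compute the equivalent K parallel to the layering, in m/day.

25.8

Flow is parallel to layering, so each bed carries its own Darcy discharge and the transmissivities add.
Σ(K_i·b_i) = 59.1×12.3 + 0.343×4.40 + 0.731×11.9 = 737.1 m²/day.
Total thickness b = 28.60 m, so K_eq = Σ(K_i·b_i)/b = 25.77 m/day.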